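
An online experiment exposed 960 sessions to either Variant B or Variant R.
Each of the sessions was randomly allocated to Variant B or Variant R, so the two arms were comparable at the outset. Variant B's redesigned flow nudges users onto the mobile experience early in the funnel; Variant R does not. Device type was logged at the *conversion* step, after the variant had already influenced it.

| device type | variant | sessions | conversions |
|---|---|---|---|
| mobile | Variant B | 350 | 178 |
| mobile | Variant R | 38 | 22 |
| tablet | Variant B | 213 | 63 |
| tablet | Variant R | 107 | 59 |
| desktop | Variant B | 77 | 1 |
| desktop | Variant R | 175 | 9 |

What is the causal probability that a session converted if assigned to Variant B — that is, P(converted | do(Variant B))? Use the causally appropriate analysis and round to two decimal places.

0.38

Device type here is a post-treatment variable shaped by the variant; conditioning on it would introduce bias rather than remove it. The overall comparison is the causal one.
So P(outcome | do(Variant B)) is just the pooled rate for Variant B: 242/640 = 0.378.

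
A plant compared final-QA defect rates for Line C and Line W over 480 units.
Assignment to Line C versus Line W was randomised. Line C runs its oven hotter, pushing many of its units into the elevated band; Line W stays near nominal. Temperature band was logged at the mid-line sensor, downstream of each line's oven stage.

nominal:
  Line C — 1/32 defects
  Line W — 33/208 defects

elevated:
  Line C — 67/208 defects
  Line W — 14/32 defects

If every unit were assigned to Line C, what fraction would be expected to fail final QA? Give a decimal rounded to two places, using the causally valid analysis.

The stratified and pooled comparisons disagree (Line C wins within each in-process temperature band; Line W wins overall), so the answer turns on the causal role of in-process temperature band.
In-process temperature band lies on the pathway line → in-process temperature band → outcome, so adjusting for it blocks the indirect effect. For the total causal effect of line, use the unadjusted pooled rates.
So P(outcome | do(Line C)) is just the pooled rate for Line C: 68/240 = 0.283.

0.28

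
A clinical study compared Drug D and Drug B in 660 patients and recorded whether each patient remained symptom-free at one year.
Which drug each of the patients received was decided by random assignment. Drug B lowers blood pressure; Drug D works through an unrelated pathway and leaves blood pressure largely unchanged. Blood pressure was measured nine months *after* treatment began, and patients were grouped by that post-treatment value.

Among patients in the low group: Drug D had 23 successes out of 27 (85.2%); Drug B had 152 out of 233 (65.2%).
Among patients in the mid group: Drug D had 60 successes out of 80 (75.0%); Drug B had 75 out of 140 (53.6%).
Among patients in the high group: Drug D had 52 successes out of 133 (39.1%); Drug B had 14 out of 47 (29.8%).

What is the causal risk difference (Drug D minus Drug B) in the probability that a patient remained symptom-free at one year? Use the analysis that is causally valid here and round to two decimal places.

-0.01

Within every blood pressure level Drug D has the higher rate, yet pooled Drug B does — Simpson's reversal.
Blood pressure is recorded after the drug and is itself shifted by it — it sits on the causal path from drug to outcome. Conditioning on a mediator would strip out part of the effect we want; the pooled comparison gives the total causal effect.
The causal difference is the pooled difference: 0.562 − 0.574 = -0.011.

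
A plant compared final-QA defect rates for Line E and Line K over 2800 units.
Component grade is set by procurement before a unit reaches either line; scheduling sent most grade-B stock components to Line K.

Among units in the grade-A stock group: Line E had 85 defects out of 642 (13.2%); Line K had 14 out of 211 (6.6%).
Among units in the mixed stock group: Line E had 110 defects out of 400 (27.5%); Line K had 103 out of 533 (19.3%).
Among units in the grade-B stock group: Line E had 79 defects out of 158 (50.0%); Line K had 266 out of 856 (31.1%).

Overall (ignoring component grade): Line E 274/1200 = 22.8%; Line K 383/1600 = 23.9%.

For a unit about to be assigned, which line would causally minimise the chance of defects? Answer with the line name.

Line K

Component grade satisfies the back-door criterion: it is not a descendant of the line, and it blocks the spurious path from line to outcome. Adjusting for it (i.e., using the within-component grade rates) gives the causal effect.
Within each level — grade-A stock: 13.2% vs 6.6%; mixed stock: 27.5% vs 19.3%; grade-B stock: 50.0% vs 31.1% — Line K is lower every time.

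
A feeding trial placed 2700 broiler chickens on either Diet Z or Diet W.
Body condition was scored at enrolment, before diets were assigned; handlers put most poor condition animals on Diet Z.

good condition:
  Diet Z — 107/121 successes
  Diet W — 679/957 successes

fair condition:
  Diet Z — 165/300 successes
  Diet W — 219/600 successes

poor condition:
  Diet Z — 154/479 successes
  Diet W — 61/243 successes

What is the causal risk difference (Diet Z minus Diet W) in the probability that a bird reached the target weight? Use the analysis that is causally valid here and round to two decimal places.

The imbalance in starting body condition arose from how broiler chickens were allocated, not from anything the diet did; and starting body condition independently affects the outcome. The pooled gap is confounded — condition on starting body condition.
Adjusting over the population distribution of starting body condition: 0.399·(0.884−0.710) + 0.333·(0.550−0.365) + 0.267·(0.322−0.251) = +0.150.

+0.15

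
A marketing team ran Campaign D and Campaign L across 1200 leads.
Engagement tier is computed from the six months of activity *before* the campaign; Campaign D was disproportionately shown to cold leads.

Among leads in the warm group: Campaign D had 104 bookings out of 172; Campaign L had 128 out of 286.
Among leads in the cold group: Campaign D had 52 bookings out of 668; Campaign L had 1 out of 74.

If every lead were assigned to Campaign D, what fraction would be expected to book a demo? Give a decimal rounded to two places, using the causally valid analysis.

0.28

Within every engagement tier level Campaign D has the higher rate, yet pooled Campaign L does — Simpson's reversal.
Engagement tier is set before the campaign has any effect — it is not caused by the campaign — and it independently drives the outcome. That makes it a confounder, so the causal comparison is within engagement tier levels.
Standardising Campaign D to the population engagement tier mix: 0.382·104/172 + 0.618·52/668 = 0.279.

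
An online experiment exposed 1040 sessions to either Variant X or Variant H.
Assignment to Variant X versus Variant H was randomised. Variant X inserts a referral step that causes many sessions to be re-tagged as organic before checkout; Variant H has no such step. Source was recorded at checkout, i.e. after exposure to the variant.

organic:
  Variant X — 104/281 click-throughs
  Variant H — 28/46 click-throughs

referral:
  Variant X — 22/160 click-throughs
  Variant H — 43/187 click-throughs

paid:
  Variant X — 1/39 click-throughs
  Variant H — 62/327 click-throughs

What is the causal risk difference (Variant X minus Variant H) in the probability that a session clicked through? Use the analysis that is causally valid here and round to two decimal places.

Because the variant influences traffic source, traffic source is a post-treatment mediator, not a confounder. Stratifying on it would bias the estimate; the causal effect is the crude pooled difference.
The causal difference is the pooled difference: 0.265 − 0.237 = +0.027.

+0.03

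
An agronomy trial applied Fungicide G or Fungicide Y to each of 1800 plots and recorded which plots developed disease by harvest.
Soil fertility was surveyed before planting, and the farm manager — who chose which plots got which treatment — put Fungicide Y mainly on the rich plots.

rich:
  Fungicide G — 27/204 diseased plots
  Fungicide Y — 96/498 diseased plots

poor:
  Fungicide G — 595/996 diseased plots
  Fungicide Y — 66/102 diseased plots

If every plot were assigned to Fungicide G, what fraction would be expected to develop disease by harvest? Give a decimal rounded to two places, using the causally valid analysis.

The imbalance in soil fertility arose from how plots were allocated, not from anything the fungicide did; and soil fertility independently affects the outcome. The pooled gap is confounded — condition on soil fertility.
Standardising Fungicide G to the population soil fertility mix: 0.390·27/204 + 0.610·595/996 = 0.416.

0.42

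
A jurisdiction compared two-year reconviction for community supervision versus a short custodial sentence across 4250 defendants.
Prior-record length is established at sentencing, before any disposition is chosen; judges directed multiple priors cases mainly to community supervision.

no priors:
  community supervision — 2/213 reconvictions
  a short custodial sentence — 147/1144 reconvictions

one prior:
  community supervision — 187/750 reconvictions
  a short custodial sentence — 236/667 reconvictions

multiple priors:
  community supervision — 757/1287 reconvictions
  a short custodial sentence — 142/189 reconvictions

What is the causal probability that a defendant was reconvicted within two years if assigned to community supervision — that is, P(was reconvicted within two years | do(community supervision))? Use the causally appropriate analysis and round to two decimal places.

0.29

community supervision is lower inside every prior-record length stratum but a short custodial sentence is lower in aggregate. Whether to stratify depends on how prior-record length relates to the disposition.
Prior-record length differs across dispositions for reasons unrelated to any effect of the disposition itself, and it separately predicts the outcome — a classic confounder. We must compare within prior-record length levels.
Standardising community supervision to the population prior-record length mix: 0.319·2/213 + 0.333·187/750 + 0.347·757/1287 = 0.290.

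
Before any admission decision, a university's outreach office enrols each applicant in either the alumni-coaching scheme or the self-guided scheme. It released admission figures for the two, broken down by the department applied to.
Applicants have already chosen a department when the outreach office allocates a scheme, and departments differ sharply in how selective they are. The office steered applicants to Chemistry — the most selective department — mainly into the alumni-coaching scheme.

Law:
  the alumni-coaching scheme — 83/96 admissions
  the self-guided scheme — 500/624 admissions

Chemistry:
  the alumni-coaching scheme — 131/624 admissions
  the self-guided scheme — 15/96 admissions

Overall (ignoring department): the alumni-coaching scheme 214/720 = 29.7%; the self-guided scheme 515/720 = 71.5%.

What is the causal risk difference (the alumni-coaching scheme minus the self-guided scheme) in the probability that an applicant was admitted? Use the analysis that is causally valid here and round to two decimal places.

The imbalance in department arose from how applicants were allocated, not from anything the outreach scheme did; and department independently affects the outcome. The pooled gap is confounded — condition on department.
Adjusting over the population distribution of department: 0.500·(0.865−0.801) + 0.500·(0.210−0.156) = +0.058.

+0.06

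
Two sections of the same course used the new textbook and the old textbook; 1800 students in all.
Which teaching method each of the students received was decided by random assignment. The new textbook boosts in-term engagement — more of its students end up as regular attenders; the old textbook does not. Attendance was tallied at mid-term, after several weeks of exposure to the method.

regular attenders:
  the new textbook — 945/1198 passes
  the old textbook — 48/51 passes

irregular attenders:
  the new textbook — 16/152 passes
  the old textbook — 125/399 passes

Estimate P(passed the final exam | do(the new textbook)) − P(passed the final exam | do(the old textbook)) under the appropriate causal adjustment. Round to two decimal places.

Mid-term attendance is downstream of the teaching method. One should not condition on a consequence of treatment, so the overall rates are the right comparison.
The causal difference is the pooled difference: 0.712 − 0.384 = +0.327.

+0.33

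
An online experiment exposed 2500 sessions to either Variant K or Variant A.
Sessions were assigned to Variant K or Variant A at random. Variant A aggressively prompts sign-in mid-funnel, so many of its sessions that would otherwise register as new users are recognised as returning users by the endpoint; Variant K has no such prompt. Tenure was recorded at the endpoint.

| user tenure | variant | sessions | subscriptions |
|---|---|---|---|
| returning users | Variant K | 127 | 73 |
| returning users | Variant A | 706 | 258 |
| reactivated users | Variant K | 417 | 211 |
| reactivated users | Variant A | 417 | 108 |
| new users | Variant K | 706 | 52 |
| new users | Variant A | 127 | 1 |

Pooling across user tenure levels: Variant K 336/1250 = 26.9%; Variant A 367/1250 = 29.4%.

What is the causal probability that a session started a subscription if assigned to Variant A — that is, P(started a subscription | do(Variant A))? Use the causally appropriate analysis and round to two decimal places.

0.29

The user tenure-specific comparison favours Variant K throughout, but the pooled figures favour Variant A. The question is whether to condition on user tenure.
The distribution of user tenure is itself part of what the variant does — it is an intermediate outcome. Holding it fixed would remove that part of the effect; the total effect is the pooled difference.
So P(outcome | do(Variant A)) is just the pooled rate for Variant A: 367/1250 = 0.294.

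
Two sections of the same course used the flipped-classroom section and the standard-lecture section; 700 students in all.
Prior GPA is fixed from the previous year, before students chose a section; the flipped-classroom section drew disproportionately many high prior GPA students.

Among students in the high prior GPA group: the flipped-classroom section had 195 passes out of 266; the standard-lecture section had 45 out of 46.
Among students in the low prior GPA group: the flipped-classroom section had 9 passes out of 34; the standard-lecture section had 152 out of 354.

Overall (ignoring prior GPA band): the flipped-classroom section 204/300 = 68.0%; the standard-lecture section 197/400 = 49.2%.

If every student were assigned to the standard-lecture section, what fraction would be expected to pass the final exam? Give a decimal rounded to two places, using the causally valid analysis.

0.67

Here prior GPA band is a common cause — it drives both which teaching method a case falls under and the outcome. The crude comparison mixes populations; the stratum-specific rates are the causally relevant ones.
Standardising the standard-lecture section to the population prior GPA band mix: 0.446·45/46 + 0.554·152/354 = 0.674.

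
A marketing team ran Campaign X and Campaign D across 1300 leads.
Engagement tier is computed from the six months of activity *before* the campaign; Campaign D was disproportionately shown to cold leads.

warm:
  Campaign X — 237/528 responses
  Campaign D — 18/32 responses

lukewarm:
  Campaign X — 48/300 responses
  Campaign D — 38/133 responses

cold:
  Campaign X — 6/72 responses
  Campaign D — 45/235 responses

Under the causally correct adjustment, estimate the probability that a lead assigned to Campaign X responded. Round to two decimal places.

Campaign D is higher inside every engagement tier stratum but Campaign X is higher in aggregate. Whether to stratify depends on how engagement tier relates to the campaign.
Engagement tier differs across campaigns for reasons unrelated to any effect of the campaign itself, and it separately predicts the outcome — a classic confounder. We must compare within engagement tier levels.
Standardising Campaign X to the population engagement tier mix: 0.431·237/528 + 0.333·48/300 + 0.236·6/72 = 0.266.

0.27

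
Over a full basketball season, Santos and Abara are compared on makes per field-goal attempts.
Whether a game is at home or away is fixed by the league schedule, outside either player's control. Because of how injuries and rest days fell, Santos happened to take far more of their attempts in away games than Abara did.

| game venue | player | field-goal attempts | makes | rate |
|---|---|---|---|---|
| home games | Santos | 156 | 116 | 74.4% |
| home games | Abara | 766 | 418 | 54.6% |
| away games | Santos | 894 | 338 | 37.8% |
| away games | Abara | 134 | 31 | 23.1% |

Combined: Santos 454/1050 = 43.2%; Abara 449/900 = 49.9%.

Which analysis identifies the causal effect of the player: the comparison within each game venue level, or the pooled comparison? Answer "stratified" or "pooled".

Game venue differs across players for reasons unrelated to any effect of the player itself, and it separately predicts the outcome — a classic confounder. We must compare within game venue levels.
Within each level — home games: 74.4% vs 54.6%; away games: 37.8% vs 23.1% — Santos is higher every time.

stratified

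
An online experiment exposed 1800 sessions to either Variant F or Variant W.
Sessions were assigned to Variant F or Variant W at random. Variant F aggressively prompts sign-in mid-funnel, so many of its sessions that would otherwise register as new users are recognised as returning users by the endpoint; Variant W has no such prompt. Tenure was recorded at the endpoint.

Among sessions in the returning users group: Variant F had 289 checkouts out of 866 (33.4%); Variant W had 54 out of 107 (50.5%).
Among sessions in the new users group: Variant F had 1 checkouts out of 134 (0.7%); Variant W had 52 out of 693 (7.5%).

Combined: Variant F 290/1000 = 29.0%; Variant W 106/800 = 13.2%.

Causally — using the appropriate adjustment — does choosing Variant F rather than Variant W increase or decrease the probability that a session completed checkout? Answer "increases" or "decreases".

increases

The distribution of user tenure is itself part of what the variant does — it is an intermediate outcome. Holding it fixed would remove that part of the effect; the total effect is the pooled difference.
Pooled: Variant F 29.0% vs Variant W 13.2%; Variant F is higher overall.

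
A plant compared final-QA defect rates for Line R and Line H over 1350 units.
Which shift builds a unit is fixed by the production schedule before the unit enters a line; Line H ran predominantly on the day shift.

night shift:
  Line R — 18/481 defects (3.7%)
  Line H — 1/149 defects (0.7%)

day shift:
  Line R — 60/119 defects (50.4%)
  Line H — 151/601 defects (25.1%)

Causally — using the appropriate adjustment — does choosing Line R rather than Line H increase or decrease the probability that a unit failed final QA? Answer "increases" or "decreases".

increases

The shift-specific comparison favours Line H throughout, but the pooled figures favour Line R. The question is whether to condition on shift.
Shift is set before the line has any effect — it is not caused by the line — and it independently drives the outcome. That makes it a confounder, so the causal comparison is within shift levels.
Within each level — night shift: 3.7% vs 0.7%; day shift: 50.4% vs 25.1% — Line H is lower every time.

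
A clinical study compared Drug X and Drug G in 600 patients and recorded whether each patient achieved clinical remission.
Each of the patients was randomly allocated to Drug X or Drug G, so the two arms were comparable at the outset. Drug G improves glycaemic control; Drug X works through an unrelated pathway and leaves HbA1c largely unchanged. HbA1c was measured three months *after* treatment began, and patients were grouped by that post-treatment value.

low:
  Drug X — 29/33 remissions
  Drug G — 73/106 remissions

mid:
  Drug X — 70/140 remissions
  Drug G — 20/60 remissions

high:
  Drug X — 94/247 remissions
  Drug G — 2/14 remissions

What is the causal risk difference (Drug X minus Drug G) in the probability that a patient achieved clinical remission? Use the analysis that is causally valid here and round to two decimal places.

-0.07

HbA1c is downstream of the drug. One should not condition on a consequence of treatment, so the overall rates are the right comparison.
The causal difference is the pooled difference: 0.460 − 0.528 = -0.068.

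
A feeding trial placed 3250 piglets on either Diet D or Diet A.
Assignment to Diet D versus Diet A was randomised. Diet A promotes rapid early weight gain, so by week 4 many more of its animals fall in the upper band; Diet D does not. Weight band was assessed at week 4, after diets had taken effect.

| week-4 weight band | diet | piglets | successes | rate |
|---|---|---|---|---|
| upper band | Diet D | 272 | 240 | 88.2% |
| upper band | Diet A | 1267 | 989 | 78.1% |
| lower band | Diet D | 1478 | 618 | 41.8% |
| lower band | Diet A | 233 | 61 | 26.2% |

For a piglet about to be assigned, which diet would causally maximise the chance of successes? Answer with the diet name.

Because the diet influences week-4 weight band, week-4 weight band is a post-treatment mediator, not a confounder. Stratifying on it would bias the estimate; the causal effect is the crude pooled difference.
Pooled: Diet D 49.0% vs Diet A 70.0%; Diet A is higher overall.

Diet A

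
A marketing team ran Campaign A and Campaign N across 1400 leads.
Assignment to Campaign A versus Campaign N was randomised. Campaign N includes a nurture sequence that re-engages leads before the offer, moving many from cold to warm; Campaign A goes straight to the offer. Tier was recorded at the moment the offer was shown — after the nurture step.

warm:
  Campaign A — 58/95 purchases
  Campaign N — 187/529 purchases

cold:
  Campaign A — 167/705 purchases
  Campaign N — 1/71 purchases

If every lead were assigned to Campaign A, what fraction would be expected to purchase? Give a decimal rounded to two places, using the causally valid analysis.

0.28

Campaign A is higher inside every engagement tier stratum but Campaign N is higher in aggregate. Whether to stratify depends on how engagement tier relates to the campaign.
Stratifying would compare campaigns among leads the campaigns themselves sorted into engagement tier groups — a form of selection on an intermediate. The unconditioned pooled rates give the total causal effect.
So P(outcome | do(Campaign A)) is just the pooled rate for Campaign A: 225/800 = 0.281.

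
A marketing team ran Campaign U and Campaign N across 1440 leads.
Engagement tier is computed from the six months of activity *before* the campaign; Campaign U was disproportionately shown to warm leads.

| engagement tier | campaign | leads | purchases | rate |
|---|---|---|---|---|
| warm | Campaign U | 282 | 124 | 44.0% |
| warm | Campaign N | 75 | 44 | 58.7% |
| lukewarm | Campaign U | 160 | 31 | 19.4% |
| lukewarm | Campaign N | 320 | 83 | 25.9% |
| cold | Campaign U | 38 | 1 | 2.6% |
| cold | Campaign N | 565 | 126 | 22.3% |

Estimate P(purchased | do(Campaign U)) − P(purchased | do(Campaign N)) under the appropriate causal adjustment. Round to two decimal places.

Engagement tier is set before the campaign has any effect — it is not caused by the campaign — and it independently drives the outcome. That makes it a confounder, so the causal comparison is within engagement tier levels.
Adjusting over the population distribution of engagement tier: 0.248·(0.440−0.587) + 0.333·(0.194−0.259) + 0.419·(0.026−0.223) = -0.141.

-0.14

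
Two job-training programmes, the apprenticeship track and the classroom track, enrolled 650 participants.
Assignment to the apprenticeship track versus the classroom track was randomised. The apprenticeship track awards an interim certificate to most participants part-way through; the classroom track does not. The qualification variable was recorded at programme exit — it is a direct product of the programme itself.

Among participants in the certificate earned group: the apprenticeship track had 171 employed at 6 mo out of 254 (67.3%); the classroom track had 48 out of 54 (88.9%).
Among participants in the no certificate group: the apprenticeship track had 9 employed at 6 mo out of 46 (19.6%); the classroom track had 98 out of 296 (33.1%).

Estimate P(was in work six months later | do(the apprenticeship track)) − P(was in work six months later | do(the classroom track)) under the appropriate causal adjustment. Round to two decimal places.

The stratified and pooled comparisons disagree (the classroom track wins within each qualification attained during the programme; the apprenticeship track wins overall), so the answer turns on the causal role of qualification attained during the programme.
Qualification attained during the programme here is a post-treatment variable shaped by the programme; conditioning on it would introduce bias rather than remove it. The overall comparison is the causal one.
The causal difference is the pooled difference: 0.600 − 0.417 = +0.183.

+0.18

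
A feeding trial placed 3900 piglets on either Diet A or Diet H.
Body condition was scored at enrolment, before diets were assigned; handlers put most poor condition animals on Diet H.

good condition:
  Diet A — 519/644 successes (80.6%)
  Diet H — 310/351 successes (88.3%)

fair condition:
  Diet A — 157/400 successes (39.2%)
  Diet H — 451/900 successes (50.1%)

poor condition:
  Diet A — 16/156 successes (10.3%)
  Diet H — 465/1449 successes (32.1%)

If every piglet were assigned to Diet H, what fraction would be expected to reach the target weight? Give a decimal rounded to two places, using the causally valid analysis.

Within every starting body condition level Diet H has the higher rate, yet pooled Diet A does — Simpson's reversal.
Here starting body condition is a common cause — it drives both which diet a case falls under and the outcome. The crude comparison mixes populations; the stratum-specific rates are the causally relevant ones.
Standardising Diet H to the population starting body condition mix: 0.255·310/351 + 0.333·451/900 + 0.412·465/1449 = 0.524.

0.52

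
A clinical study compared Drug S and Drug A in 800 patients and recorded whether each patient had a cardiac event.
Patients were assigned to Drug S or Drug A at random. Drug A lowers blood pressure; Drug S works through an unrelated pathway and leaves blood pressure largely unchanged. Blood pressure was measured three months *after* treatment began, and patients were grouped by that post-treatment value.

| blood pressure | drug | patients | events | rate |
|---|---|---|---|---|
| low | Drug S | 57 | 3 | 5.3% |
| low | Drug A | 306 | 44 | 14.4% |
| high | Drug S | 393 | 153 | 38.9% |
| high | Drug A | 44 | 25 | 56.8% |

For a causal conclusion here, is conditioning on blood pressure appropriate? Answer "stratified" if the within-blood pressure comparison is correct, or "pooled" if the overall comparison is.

pooled

Drug S is lower inside every blood pressure stratum but Drug A is lower in aggregate. Whether to stratify depends on how blood pressure relates to the drug.
Blood pressure here is a post-treatment variable shaped by the drug; conditioning on it would introduce bias rather than remove it. The overall comparison is the causal one.
Pooled: Drug S 34.7% vs Drug A 19.7%; Drug A is lower overall.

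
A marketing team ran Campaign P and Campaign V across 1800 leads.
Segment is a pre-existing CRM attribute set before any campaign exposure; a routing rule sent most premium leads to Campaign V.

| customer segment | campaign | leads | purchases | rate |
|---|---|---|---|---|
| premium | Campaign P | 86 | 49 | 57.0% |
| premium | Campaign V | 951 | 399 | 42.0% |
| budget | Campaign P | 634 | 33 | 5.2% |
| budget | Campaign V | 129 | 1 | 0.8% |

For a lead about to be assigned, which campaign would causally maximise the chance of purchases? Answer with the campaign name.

Within every customer segment level Campaign P has the higher rate, yet pooled Campaign V does — Simpson's reversal.
Customer segment is set before the campaign has any effect — it is not caused by the campaign — and it independently drives the outcome. That makes it a confounder, so the causal comparison is within customer segment levels.
Within each level — premium: 57.0% vs 42.0%; budget: 5.2% vs 0.8% — Campaign P is higher every time.

Campaign P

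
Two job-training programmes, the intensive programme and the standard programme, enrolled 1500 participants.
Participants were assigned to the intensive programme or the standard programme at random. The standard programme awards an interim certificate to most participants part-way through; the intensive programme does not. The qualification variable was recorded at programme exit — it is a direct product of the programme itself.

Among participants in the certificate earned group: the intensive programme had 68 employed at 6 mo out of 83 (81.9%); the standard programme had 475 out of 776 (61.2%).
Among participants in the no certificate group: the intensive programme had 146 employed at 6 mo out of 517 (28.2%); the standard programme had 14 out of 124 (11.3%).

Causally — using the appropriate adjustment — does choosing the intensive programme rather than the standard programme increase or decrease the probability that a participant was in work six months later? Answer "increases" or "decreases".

decreases

Within every qualification attained during the programme level the intensive programme has the higher rate, yet pooled the standard programme does — Simpson's reversal.
Qualification attained during the programme here is a post-treatment variable shaped by the programme; conditioning on it would introduce bias rather than remove it. The overall comparison is the causal one.
Pooled: the intensive programme 35.7% vs the standard programme 54.3%; the standard programme is higher overall.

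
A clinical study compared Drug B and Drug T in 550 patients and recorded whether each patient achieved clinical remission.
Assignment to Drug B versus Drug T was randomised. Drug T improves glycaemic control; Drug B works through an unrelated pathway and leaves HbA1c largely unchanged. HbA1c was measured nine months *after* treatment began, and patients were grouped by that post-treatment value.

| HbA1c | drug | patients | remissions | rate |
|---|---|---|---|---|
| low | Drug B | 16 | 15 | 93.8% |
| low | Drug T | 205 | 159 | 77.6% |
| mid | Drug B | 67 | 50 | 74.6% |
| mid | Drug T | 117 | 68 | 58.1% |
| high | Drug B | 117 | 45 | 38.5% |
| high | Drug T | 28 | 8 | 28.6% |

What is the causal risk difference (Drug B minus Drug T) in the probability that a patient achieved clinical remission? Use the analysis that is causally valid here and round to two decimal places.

-0.12

Within every HbA1c level Drug B has the higher rate, yet pooled Drug T does — Simpson's reversal.
HbA1c lies on the pathway drug → HbA1c → outcome, so adjusting for it blocks the indirect effect. For the total causal effect of drug, use the unadjusted pooled rates.
The causal difference is the pooled difference: 0.550 − 0.671 = -0.121.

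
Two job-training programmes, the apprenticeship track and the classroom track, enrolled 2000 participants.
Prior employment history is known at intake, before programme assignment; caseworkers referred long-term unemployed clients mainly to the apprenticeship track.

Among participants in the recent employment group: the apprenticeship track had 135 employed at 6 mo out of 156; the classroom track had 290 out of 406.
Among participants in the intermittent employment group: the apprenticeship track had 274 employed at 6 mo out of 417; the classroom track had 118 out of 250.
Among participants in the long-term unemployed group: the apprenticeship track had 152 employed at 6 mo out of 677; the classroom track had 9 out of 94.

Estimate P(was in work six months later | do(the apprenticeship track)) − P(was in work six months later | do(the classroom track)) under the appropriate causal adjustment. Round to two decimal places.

+0.15

the apprenticeship track is higher inside every prior employment history stratum but the classroom track is higher in aggregate. Whether to stratify depends on how prior employment history relates to the programme.
Prior employment history is set before the programme has any effect — it is not caused by the programme — and it independently drives the outcome. That makes it a confounder, so the causal comparison is within prior employment history levels.
Adjusting over the population distribution of prior employment history: 0.281·(0.865−0.714) + 0.334·(0.657−0.472) + 0.386·(0.225−0.096) = +0.154.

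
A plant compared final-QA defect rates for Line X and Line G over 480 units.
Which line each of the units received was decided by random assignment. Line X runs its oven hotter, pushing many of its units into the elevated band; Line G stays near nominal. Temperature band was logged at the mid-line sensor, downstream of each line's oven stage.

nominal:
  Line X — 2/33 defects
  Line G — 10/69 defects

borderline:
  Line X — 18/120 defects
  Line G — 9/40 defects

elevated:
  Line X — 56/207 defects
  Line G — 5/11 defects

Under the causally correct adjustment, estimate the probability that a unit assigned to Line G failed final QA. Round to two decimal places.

In-process temperature band is recorded after the line and is itself shifted by it — it sits on the causal path from line to outcome. Conditioning on a mediator would strip out part of the effect we want; the pooled comparison gives the total causal effect.
So P(outcome | do(Line G)) is just the pooled rate for Line G: 24/120 = 0.200.

0.20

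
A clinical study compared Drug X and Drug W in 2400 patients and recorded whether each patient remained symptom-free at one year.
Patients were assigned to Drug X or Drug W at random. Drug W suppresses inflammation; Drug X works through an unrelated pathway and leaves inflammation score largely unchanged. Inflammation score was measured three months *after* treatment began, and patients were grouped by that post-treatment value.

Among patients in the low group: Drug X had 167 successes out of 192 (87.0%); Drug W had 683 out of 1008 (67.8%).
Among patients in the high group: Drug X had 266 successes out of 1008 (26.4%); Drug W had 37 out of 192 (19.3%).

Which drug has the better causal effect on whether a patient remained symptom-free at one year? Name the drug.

Drug W

Inflammation score lies on the pathway drug → inflammation score → outcome, so adjusting for it blocks the indirect effect. For the total causal effect of drug, use the unadjusted pooled rates.
Pooled: Drug X 36.1% vs Drug W 60.0%; Drug W is higher overall.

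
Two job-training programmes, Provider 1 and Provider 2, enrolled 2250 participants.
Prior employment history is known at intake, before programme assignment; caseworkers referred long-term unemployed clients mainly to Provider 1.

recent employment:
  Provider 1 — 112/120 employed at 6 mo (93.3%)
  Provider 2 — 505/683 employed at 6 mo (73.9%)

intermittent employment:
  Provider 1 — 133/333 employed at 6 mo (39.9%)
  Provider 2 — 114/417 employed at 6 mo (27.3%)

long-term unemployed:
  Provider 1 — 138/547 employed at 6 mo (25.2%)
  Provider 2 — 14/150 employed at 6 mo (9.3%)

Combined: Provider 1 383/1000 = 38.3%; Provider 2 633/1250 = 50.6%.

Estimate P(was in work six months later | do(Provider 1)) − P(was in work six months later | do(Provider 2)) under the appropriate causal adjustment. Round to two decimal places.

Within every prior employment history level Provider 1 has the higher rate, yet pooled Provider 2 does — Simpson's reversal.
Prior employment history is set before the programme has any effect — it is not caused by the programme — and it independently drives the outcome. That makes it a confounder, so the causal comparison is within prior employment history levels.
Adjusting over the population distribution of prior employment history: 0.357·(0.933−0.739) + 0.333·(0.399−0.273) + 0.310·(0.252−0.093) = +0.160.

+0.16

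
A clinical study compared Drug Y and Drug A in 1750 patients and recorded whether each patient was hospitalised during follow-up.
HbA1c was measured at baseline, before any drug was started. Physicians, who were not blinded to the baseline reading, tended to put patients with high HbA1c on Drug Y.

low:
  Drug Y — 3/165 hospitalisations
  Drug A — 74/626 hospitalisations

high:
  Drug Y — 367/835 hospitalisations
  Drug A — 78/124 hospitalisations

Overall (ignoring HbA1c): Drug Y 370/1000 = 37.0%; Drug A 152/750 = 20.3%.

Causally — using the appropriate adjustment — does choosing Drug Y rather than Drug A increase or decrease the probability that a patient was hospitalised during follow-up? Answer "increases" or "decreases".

The stratified and pooled comparisons disagree (Drug Y wins within each HbA1c; Drug A wins overall), so the answer turns on the causal role of HbA1c.
Nothing the drug does changes HbA1c; the imbalance is an allocation artefact. With HbA1c also predicting the outcome, the pooled figure is confounded, and the within-stratum comparison is the causal one.
Within each level — low: 1.8% vs 11.8%; high: 44.0% vs 62.9% — Drug Y is lower every time.

decreases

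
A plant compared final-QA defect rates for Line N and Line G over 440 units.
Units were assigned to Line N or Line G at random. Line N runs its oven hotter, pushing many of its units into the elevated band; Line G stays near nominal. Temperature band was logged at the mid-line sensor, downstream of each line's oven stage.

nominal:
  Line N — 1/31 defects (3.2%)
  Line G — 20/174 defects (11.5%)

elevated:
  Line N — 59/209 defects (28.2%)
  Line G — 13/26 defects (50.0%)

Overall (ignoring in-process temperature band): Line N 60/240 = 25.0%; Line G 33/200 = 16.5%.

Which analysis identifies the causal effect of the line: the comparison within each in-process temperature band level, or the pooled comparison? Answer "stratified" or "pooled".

pooled

The in-process temperature band-specific comparison favours Line N throughout, but the pooled figures favour Line G. The question is whether to condition on in-process temperature band.
The distribution of in-process temperature band is itself part of what the line does — it is an intermediate outcome. Holding it fixed would remove that part of the effect; the total effect is the pooled difference.
Pooled: Line N 25.0% vs Line G 16.5%; Line G is lower overall.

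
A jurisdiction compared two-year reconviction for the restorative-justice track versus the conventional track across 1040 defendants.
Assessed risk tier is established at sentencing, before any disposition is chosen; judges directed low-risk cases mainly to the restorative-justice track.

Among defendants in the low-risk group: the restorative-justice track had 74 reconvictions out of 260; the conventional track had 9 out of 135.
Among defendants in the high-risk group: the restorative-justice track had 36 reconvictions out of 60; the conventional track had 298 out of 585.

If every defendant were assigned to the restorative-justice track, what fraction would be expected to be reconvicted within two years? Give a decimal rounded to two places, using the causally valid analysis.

Assessed risk tier is set before the disposition has any effect — it is not caused by the disposition — and it independently drives the outcome. That makes it a confounder, so the causal comparison is within assessed risk tier levels.
Standardising the restorative-justice track to the population assessed risk tier mix: 0.380·74/260 + 0.620·36/60 = 0.480.

0.48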